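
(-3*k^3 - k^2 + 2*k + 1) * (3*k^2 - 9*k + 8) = -9*k^5 + 24*k^4 - 9*k^3 - 23*k^2 + 7*k + 8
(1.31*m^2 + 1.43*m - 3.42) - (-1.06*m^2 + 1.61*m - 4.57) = 2.37*m^2 - 0.18*m + 1.15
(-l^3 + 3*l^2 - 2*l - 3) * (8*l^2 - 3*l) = -8*l^5 + 27*l^4 - 25*l^3 - 18*l^2 + 9*l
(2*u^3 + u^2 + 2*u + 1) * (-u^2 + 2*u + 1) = -2*u^5 + 3*u^4 + 2*u^3 + 4*u^2 + 4*u + 1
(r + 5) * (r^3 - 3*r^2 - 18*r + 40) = r^4 + 2*r^3 - 33*r^2 - 50*r + 200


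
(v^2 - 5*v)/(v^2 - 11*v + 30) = v/(v - 6)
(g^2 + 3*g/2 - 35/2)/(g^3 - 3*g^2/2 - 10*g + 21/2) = (g + 5)/(g^2 + 2*g - 3)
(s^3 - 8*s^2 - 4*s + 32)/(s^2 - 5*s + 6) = (s^2 - 6*s - 16)/(s - 3)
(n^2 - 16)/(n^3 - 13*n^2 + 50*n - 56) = (n + 4)/(n^2 - 9*n + 14)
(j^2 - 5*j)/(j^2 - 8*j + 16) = j*(j - 5)/(j^2 - 8*j + 16)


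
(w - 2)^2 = w^2 - 4*w + 4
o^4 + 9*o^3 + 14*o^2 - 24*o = o*(o - 1)*(o + 4)*(o + 6)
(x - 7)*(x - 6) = x^2 - 13*x + 42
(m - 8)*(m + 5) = m^2 - 3*m - 40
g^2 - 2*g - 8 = (g - 4)*(g + 2)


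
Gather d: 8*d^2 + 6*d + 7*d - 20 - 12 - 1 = 8*d^2 + 13*d - 33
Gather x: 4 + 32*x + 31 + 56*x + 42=88*x + 77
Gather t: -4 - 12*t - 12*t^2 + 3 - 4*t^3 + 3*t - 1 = -4*t^3 - 12*t^2 - 9*t - 2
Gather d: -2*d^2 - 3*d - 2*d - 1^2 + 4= -2*d^2 - 5*d + 3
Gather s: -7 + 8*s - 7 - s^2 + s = -s^2 + 9*s - 14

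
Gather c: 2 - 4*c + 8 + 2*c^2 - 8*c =2*c^2 - 12*c + 10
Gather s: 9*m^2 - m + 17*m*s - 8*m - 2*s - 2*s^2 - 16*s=9*m^2 - 9*m - 2*s^2 + s*(17*m - 18)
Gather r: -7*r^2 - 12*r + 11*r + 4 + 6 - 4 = -7*r^2 - r + 6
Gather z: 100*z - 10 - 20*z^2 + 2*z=-20*z^2 + 102*z - 10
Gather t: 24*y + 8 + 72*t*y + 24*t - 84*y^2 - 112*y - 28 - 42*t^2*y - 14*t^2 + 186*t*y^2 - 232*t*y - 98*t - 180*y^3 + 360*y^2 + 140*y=t^2*(-42*y - 14) + t*(186*y^2 - 160*y - 74) - 180*y^3 + 276*y^2 + 52*y - 20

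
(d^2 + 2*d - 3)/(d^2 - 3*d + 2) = (d + 3)/(d - 2)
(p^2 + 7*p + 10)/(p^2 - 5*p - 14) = (p + 5)/(p - 7)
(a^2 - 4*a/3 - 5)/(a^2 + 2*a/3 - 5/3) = (a - 3)/(a - 1)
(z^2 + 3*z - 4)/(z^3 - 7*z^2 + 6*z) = (z + 4)/(z*(z - 6))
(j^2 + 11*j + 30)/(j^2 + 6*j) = (j + 5)/j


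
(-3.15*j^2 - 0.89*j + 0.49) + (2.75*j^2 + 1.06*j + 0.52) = -0.4*j^2 + 0.17*j + 1.01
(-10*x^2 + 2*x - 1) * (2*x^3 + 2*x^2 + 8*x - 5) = -20*x^5 - 16*x^4 - 78*x^3 + 64*x^2 - 18*x + 5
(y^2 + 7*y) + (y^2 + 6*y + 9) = 2*y^2 + 13*y + 9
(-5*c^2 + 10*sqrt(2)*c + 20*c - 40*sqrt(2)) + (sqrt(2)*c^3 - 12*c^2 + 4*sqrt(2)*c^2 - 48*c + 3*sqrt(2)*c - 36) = sqrt(2)*c^3 - 17*c^2 + 4*sqrt(2)*c^2 - 28*c + 13*sqrt(2)*c - 40*sqrt(2) - 36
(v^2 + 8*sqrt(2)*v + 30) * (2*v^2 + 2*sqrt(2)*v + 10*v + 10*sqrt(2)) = 2*v^4 + 10*v^3 + 18*sqrt(2)*v^3 + 92*v^2 + 90*sqrt(2)*v^2 + 60*sqrt(2)*v + 460*v + 300*sqrt(2)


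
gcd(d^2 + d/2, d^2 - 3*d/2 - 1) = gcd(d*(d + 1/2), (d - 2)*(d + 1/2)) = d + 1/2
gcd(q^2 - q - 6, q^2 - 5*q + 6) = q - 3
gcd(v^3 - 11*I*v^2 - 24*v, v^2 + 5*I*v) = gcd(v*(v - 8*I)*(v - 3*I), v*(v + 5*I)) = v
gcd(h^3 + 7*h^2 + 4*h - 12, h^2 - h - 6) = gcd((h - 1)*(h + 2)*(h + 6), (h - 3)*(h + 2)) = h + 2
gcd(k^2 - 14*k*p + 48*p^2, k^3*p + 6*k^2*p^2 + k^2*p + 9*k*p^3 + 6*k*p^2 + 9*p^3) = 1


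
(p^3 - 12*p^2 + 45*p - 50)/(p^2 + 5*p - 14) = (p^2 - 10*p + 25)/(p + 7)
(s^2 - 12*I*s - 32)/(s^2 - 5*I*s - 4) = (s - 8*I)/(s - I)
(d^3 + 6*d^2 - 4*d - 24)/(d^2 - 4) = d + 6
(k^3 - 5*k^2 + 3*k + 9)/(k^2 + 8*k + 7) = (k^2 - 6*k + 9)/(k + 7)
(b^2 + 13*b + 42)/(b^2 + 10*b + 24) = (b + 7)/(b + 4)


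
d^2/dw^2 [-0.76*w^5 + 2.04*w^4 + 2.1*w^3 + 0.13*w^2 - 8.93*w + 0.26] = -15.2*w^3 + 24.48*w^2 + 12.6*w + 0.26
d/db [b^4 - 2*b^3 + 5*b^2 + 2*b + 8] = 4*b^3 - 6*b^2 + 10*b + 2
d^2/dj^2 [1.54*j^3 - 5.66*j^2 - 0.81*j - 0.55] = 9.24*j - 11.32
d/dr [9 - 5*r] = -5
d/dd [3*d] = 3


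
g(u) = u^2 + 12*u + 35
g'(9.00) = 30.00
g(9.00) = 224.00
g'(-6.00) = 0.00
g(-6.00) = -1.00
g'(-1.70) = 8.60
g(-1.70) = 17.49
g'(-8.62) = -5.24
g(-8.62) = 5.86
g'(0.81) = 13.62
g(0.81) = 45.38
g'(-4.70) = 2.60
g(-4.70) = 0.69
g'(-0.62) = 10.76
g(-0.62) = 27.94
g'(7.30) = 26.60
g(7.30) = 175.89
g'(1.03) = 14.06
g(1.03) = 48.42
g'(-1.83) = 8.34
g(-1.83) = 16.39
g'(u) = 2*u + 12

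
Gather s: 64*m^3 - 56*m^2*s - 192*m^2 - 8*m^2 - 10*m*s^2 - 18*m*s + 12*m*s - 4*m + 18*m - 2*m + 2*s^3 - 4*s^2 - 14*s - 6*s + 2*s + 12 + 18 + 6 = 64*m^3 - 200*m^2 + 12*m + 2*s^3 + s^2*(-10*m - 4) + s*(-56*m^2 - 6*m - 18) + 36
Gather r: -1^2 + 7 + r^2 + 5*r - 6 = r^2 + 5*r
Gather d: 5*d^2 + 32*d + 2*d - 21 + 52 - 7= 5*d^2 + 34*d + 24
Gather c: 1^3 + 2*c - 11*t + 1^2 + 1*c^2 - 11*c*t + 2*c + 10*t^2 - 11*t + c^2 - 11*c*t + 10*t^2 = 2*c^2 + c*(4 - 22*t) + 20*t^2 - 22*t + 2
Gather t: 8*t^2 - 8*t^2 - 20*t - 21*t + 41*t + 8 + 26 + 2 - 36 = 0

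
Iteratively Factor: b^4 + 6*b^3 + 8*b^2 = (b)*(b^3 + 6*b^2 + 8*b) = b^2*(b^2 + 6*b + 8) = b^2*(b + 4)*(b + 2)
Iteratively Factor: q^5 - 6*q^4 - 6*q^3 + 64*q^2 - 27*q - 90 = (q - 3)*(q^4 - 3*q^3 - 15*q^2 + 19*q + 30) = (q - 5)*(q - 3)*(q^3 + 2*q^2 - 5*q - 6) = (q - 5)*(q - 3)*(q + 1)*(q^2 + q - 6) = (q - 5)*(q - 3)*(q + 1)*(q + 3)*(q - 2)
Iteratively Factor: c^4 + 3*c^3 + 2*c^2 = (c)*(c^3 + 3*c^2 + 2*c) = c*(c + 1)*(c^2 + 2*c) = c^2*(c + 1)*(c + 2)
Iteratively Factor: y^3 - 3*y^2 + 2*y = (y)*(y^2 - 3*y + 2) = y*(y - 1)*(y - 2)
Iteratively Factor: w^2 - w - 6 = (w + 2)*(w - 3)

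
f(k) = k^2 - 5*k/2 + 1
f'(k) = 2*k - 5/2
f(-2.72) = 15.20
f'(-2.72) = -7.94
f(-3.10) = 18.36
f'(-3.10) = -8.70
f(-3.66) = 23.55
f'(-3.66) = -9.82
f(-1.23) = 5.59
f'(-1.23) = -4.96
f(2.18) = 0.30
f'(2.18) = 1.86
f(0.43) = 0.11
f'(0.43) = -1.64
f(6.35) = 25.45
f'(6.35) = 10.20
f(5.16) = 14.73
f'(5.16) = 7.82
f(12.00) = 115.00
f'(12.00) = 21.50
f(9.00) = 59.50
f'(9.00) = 15.50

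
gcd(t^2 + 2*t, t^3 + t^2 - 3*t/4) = t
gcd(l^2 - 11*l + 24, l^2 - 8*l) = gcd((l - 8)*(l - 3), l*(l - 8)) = l - 8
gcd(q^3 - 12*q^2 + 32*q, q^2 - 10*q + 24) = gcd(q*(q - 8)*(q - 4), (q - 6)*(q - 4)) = q - 4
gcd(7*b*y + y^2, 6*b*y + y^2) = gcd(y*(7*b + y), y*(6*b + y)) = y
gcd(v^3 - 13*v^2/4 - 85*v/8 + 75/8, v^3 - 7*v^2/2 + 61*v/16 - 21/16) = v - 3/4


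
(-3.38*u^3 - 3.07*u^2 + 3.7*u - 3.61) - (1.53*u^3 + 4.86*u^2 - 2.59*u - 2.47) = -4.91*u^3 - 7.93*u^2 + 6.29*u - 1.14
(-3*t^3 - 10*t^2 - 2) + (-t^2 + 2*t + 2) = -3*t^3 - 11*t^2 + 2*t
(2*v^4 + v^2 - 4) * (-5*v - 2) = -10*v^5 - 4*v^4 - 5*v^3 - 2*v^2 + 20*v + 8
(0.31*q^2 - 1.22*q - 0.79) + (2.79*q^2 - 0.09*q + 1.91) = 3.1*q^2 - 1.31*q + 1.12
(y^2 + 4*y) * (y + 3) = y^3 + 7*y^2 + 12*y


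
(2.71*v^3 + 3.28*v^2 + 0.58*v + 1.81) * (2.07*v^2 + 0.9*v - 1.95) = 5.6097*v^5 + 9.2286*v^4 - 1.1319*v^3 - 2.1273*v^2 + 0.498*v - 3.5295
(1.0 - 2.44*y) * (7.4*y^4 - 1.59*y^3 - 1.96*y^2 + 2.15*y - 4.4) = -18.056*y^5 + 11.2796*y^4 + 3.1924*y^3 - 7.206*y^2 + 12.886*y - 4.4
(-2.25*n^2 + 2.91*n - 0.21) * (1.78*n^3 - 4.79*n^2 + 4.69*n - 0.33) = -4.005*n^5 + 15.9573*n^4 - 24.8652*n^3 + 15.3963*n^2 - 1.9452*n + 0.0693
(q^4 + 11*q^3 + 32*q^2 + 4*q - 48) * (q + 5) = q^5 + 16*q^4 + 87*q^3 + 164*q^2 - 28*q - 240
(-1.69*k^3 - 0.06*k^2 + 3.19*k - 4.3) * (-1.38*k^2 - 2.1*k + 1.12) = 2.3322*k^5 + 3.6318*k^4 - 6.169*k^3 - 0.8322*k^2 + 12.6028*k - 4.816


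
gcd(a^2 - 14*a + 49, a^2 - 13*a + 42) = a - 7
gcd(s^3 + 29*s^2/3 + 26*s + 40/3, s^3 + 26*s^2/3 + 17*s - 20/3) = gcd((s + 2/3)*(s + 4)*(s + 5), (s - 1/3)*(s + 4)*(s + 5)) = s^2 + 9*s + 20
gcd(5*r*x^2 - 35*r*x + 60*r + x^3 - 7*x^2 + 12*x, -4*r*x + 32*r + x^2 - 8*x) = 1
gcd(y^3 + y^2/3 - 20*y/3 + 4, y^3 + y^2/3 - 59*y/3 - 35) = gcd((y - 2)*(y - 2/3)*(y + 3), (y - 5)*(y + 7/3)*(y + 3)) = y + 3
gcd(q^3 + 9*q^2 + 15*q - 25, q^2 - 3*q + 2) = q - 1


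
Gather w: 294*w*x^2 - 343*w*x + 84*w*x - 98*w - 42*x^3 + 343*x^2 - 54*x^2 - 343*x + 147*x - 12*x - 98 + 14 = w*(294*x^2 - 259*x - 98) - 42*x^3 + 289*x^2 - 208*x - 84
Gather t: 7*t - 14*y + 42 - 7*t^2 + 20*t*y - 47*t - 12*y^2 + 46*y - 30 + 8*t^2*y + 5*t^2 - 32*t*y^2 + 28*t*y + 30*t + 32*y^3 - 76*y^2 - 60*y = t^2*(8*y - 2) + t*(-32*y^2 + 48*y - 10) + 32*y^3 - 88*y^2 - 28*y + 12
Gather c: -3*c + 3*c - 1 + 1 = 0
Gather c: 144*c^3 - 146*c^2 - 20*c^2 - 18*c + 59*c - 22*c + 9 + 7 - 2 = 144*c^3 - 166*c^2 + 19*c + 14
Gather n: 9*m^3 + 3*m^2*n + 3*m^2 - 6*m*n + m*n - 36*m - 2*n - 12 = 9*m^3 + 3*m^2 - 36*m + n*(3*m^2 - 5*m - 2) - 12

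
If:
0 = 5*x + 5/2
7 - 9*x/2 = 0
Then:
No Solution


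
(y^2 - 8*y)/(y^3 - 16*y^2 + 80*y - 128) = y/(y^2 - 8*y + 16)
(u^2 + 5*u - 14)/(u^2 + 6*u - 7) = (u - 2)/(u - 1)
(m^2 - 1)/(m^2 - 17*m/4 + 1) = 4*(m^2 - 1)/(4*m^2 - 17*m + 4)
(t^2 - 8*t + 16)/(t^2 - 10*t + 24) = (t - 4)/(t - 6)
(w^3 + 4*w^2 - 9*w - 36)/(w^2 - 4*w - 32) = (w^2 - 9)/(w - 8)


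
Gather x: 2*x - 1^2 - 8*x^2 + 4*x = -8*x^2 + 6*x - 1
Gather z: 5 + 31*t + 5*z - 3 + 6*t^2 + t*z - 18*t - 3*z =6*t^2 + 13*t + z*(t + 2) + 2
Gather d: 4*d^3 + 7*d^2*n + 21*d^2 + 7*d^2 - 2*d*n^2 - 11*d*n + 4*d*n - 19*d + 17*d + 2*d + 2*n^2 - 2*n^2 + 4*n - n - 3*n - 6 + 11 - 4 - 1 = 4*d^3 + d^2*(7*n + 28) + d*(-2*n^2 - 7*n)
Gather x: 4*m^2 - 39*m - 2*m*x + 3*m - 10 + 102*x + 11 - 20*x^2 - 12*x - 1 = 4*m^2 - 36*m - 20*x^2 + x*(90 - 2*m)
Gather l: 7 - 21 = -14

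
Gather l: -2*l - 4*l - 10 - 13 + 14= -6*l - 9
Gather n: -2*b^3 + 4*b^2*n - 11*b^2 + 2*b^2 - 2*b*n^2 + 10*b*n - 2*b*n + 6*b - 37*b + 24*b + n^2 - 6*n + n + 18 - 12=-2*b^3 - 9*b^2 - 7*b + n^2*(1 - 2*b) + n*(4*b^2 + 8*b - 5) + 6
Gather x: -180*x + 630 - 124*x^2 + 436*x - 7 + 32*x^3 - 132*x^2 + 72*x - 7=32*x^3 - 256*x^2 + 328*x + 616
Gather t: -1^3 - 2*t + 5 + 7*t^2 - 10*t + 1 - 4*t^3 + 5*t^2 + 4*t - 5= -4*t^3 + 12*t^2 - 8*t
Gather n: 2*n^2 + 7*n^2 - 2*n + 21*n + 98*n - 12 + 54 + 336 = 9*n^2 + 117*n + 378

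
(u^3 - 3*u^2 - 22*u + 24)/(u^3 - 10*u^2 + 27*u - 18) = (u + 4)/(u - 3)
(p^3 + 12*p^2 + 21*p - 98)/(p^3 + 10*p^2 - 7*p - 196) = (p - 2)/(p - 4)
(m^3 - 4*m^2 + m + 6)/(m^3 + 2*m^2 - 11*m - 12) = (m - 2)/(m + 4)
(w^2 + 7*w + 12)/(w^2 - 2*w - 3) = (w^2 + 7*w + 12)/(w^2 - 2*w - 3)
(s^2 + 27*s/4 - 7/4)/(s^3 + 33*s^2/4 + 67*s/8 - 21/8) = 2/(2*s + 3)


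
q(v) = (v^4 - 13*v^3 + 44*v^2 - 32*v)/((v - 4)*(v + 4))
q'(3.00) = -2.10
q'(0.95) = -1.31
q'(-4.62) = 602.11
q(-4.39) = 751.73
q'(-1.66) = 27.51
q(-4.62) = 528.50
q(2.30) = -2.71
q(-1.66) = -18.23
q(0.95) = 0.07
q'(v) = (4*v^3 - 39*v^2 + 88*v - 32)/((v - 4)*(v + 4)) - (v^4 - 13*v^3 + 44*v^2 - 32*v)/((v - 4)*(v + 4)^2) - (v^4 - 13*v^3 + 44*v^2 - 32*v)/((v - 4)^2*(v + 4))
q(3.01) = -4.31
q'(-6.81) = 3.77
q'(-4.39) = 1556.13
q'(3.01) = -2.10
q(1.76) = -1.45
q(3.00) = -4.29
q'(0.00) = 2.00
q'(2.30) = -2.35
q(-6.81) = 280.32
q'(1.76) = -2.25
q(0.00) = 0.00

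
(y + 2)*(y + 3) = y^2 + 5*y + 6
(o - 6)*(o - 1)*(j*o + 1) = j*o^3 - 7*j*o^2 + 6*j*o + o^2 - 7*o + 6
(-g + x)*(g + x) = -g^2 + x^2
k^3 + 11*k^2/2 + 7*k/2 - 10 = (k - 1)*(k + 5/2)*(k + 4)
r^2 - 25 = (r - 5)*(r + 5)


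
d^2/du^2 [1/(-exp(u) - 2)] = (2 - exp(u))*exp(u)/(exp(u) + 2)^3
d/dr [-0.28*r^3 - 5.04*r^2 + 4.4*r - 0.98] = -0.84*r^2 - 10.08*r + 4.4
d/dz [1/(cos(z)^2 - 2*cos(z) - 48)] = 2*(cos(z) - 1)*sin(z)/(sin(z)^2 + 2*cos(z) + 47)^2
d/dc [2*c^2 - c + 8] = 4*c - 1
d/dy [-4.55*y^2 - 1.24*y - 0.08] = -9.1*y - 1.24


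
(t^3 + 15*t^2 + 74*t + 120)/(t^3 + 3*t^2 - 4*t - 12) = (t^3 + 15*t^2 + 74*t + 120)/(t^3 + 3*t^2 - 4*t - 12)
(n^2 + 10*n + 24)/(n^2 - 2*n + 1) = (n^2 + 10*n + 24)/(n^2 - 2*n + 1)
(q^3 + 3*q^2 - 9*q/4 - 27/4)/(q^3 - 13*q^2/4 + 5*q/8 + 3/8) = 2*(4*q^3 + 12*q^2 - 9*q - 27)/(8*q^3 - 26*q^2 + 5*q + 3)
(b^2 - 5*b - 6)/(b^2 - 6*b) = (b + 1)/b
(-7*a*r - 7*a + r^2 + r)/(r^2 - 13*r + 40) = (-7*a*r - 7*a + r^2 + r)/(r^2 - 13*r + 40)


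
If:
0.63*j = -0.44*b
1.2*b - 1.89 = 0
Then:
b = 1.58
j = -1.10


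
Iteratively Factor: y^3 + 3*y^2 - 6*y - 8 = (y - 2)*(y^2 + 5*y + 4) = (y - 2)*(y + 1)*(y + 4)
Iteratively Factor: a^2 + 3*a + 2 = (a + 2)*(a + 1)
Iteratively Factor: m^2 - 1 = (m + 1)*(m - 1)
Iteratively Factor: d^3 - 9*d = (d - 3)*(d^2 + 3*d) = d*(d - 3)*(d + 3)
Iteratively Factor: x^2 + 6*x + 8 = (x + 4)*(x + 2)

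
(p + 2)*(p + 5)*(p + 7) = p^3 + 14*p^2 + 59*p + 70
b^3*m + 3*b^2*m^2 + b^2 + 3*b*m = b*(b + 3*m)*(b*m + 1)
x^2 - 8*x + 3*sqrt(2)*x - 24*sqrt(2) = (x - 8)*(x + 3*sqrt(2))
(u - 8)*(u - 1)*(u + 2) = u^3 - 7*u^2 - 10*u + 16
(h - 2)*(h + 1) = h^2 - h - 2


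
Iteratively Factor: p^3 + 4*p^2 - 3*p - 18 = (p + 3)*(p^2 + p - 6) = (p - 2)*(p + 3)*(p + 3)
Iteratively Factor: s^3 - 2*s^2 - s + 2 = (s - 1)*(s^2 - s - 2) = (s - 1)*(s + 1)*(s - 2)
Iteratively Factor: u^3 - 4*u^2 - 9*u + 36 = (u + 3)*(u^2 - 7*u + 12) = (u - 4)*(u + 3)*(u - 3)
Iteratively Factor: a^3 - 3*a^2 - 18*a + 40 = (a - 2)*(a^2 - a - 20) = (a - 5)*(a - 2)*(a + 4)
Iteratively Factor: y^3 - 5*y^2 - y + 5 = (y - 5)*(y^2 - 1) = (y - 5)*(y - 1)*(y + 1)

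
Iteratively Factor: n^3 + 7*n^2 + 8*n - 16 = (n + 4)*(n^2 + 3*n - 4) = (n + 4)^2*(n - 1)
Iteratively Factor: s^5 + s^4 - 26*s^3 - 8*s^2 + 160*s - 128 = (s - 2)*(s^4 + 3*s^3 - 20*s^2 - 48*s + 64) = (s - 2)*(s + 4)*(s^3 - s^2 - 16*s + 16) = (s - 4)*(s - 2)*(s + 4)*(s^2 + 3*s - 4) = (s - 4)*(s - 2)*(s - 1)*(s + 4)*(s + 4)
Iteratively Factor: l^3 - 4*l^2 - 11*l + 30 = (l - 5)*(l^2 + l - 6) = (l - 5)*(l - 2)*(l + 3)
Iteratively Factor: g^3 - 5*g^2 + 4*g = (g - 1)*(g^2 - 4*g) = g*(g - 1)*(g - 4)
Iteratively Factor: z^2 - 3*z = (z - 3)*(z)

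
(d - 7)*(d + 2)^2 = d^3 - 3*d^2 - 24*d - 28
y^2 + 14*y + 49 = (y + 7)^2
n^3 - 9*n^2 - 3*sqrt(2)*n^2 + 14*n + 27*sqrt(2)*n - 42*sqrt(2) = (n - 7)*(n - 2)*(n - 3*sqrt(2))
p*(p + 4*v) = p^2 + 4*p*v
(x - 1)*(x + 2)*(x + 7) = x^3 + 8*x^2 + 5*x - 14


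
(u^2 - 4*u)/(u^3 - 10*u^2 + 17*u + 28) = u/(u^2 - 6*u - 7)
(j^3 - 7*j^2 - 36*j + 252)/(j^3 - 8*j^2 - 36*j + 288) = (j - 7)/(j - 8)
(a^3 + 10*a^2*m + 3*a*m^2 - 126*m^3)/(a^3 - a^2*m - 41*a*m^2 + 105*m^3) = (a + 6*m)/(a - 5*m)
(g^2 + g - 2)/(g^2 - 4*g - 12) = (g - 1)/(g - 6)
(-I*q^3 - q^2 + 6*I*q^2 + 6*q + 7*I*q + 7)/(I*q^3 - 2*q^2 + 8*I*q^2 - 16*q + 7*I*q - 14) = (-q^2 + q*(7 + I) - 7*I)/(q^2 + q*(7 + 2*I) + 14*I)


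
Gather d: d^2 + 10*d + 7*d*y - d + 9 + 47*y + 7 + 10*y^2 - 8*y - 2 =d^2 + d*(7*y + 9) + 10*y^2 + 39*y + 14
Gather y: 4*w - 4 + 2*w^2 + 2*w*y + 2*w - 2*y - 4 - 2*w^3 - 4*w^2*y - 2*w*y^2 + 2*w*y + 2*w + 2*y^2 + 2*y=-2*w^3 + 2*w^2 + 8*w + y^2*(2 - 2*w) + y*(-4*w^2 + 4*w) - 8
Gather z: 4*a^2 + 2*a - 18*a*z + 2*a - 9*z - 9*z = 4*a^2 + 4*a + z*(-18*a - 18)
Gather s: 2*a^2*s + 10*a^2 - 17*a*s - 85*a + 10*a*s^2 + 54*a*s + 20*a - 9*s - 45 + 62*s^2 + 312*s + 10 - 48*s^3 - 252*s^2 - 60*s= 10*a^2 - 65*a - 48*s^3 + s^2*(10*a - 190) + s*(2*a^2 + 37*a + 243) - 35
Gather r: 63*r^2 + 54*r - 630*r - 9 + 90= 63*r^2 - 576*r + 81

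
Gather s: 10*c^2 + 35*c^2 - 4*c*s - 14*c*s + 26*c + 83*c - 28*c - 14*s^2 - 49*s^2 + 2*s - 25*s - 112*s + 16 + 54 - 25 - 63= 45*c^2 + 81*c - 63*s^2 + s*(-18*c - 135) - 18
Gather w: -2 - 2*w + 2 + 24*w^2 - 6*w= 24*w^2 - 8*w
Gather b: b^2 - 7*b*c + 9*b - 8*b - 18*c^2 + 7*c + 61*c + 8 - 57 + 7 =b^2 + b*(1 - 7*c) - 18*c^2 + 68*c - 42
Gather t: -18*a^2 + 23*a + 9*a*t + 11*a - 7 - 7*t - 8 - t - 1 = -18*a^2 + 34*a + t*(9*a - 8) - 16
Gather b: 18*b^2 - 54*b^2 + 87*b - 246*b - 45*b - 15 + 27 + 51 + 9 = -36*b^2 - 204*b + 72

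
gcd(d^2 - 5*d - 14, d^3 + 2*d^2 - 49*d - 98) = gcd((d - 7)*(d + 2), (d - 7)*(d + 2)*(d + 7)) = d^2 - 5*d - 14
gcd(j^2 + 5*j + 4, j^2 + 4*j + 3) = j + 1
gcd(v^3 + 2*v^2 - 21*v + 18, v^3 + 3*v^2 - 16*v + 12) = v^2 + 5*v - 6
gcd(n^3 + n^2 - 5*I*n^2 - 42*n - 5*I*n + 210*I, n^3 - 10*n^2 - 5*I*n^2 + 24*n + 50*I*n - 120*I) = n^2 + n*(-6 - 5*I) + 30*I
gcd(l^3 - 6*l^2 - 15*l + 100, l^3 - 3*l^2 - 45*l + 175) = l^2 - 10*l + 25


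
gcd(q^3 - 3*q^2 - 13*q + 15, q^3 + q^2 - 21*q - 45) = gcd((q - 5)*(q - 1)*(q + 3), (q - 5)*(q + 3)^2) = q^2 - 2*q - 15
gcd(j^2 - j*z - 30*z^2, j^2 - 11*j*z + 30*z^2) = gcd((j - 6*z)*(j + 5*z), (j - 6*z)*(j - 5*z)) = -j + 6*z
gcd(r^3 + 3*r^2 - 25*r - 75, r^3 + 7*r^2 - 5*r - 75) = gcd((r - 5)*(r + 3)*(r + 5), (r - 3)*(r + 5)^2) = r + 5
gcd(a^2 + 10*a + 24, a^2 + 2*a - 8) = a + 4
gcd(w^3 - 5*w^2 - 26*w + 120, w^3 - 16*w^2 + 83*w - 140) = w - 4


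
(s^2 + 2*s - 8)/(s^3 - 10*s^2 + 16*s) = (s + 4)/(s*(s - 8))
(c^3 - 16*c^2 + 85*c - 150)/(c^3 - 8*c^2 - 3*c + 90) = (c - 5)/(c + 3)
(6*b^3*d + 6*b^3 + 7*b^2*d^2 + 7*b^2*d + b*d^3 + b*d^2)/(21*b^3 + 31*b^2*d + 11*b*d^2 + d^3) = b*(6*b*d + 6*b + d^2 + d)/(21*b^2 + 10*b*d + d^2)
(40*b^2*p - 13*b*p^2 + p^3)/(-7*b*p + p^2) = (-40*b^2 + 13*b*p - p^2)/(7*b - p)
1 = 1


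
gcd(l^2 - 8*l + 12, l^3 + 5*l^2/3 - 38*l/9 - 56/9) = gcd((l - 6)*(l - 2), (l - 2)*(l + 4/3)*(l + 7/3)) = l - 2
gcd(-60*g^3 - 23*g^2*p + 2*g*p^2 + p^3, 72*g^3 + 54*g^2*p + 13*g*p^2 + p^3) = 12*g^2 + 7*g*p + p^2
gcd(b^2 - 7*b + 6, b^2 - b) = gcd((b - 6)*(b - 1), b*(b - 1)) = b - 1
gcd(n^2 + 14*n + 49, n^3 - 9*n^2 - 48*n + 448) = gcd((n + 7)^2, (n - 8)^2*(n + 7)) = n + 7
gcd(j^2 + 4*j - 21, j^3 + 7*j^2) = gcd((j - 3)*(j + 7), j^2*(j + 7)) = j + 7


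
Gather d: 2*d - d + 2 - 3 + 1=d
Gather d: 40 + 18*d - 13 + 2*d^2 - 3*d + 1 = 2*d^2 + 15*d + 28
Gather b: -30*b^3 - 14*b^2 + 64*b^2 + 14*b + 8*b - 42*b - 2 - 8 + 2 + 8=-30*b^3 + 50*b^2 - 20*b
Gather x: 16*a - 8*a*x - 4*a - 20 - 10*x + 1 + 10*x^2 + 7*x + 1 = 12*a + 10*x^2 + x*(-8*a - 3) - 18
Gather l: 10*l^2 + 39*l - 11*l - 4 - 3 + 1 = 10*l^2 + 28*l - 6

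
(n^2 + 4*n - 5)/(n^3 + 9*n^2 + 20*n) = (n - 1)/(n*(n + 4))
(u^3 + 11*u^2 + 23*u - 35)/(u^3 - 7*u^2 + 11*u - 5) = (u^2 + 12*u + 35)/(u^2 - 6*u + 5)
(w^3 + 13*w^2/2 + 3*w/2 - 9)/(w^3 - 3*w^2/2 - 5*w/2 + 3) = (w + 6)/(w - 2)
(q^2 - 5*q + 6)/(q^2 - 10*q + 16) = (q - 3)/(q - 8)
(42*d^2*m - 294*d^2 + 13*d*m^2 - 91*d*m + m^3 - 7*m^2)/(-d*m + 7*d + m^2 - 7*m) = (-42*d^2 - 13*d*m - m^2)/(d - m)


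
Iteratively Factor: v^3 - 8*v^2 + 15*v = (v)*(v^2 - 8*v + 15) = v*(v - 5)*(v - 3)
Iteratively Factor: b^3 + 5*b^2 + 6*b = (b)*(b^2 + 5*b + 6) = b*(b + 3)*(b + 2)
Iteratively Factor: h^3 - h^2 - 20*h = (h - 5)*(h^2 + 4*h) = h*(h - 5)*(h + 4)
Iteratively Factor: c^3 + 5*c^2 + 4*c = (c)*(c^2 + 5*c + 4) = c*(c + 1)*(c + 4)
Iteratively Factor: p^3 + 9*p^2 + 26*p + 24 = (p + 4)*(p^2 + 5*p + 6) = (p + 3)*(p + 4)*(p + 2)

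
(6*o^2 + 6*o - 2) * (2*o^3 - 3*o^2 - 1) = 12*o^5 - 6*o^4 - 22*o^3 - 6*o + 2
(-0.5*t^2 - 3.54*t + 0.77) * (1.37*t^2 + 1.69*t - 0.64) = -0.685*t^4 - 5.6948*t^3 - 4.6077*t^2 + 3.5669*t - 0.4928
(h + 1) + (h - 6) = 2*h - 5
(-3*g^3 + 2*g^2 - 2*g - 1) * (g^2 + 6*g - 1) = -3*g^5 - 16*g^4 + 13*g^3 - 15*g^2 - 4*g + 1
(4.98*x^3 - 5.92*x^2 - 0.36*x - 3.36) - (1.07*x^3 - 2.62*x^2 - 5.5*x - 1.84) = 3.91*x^3 - 3.3*x^2 + 5.14*x - 1.52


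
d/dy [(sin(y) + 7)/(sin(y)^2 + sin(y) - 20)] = (-14*sin(y) + cos(y)^2 - 28)*cos(y)/(sin(y)^2 + sin(y) - 20)^2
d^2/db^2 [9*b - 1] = 0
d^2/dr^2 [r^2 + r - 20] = 2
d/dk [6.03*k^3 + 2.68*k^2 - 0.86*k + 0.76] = 18.09*k^2 + 5.36*k - 0.86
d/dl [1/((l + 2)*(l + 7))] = (-2*l - 9)/(l^4 + 18*l^3 + 109*l^2 + 252*l + 196)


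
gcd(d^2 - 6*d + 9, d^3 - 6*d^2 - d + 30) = d - 3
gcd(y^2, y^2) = y^2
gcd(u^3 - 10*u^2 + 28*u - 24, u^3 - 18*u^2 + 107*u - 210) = u - 6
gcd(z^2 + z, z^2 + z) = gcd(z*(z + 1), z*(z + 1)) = z^2 + z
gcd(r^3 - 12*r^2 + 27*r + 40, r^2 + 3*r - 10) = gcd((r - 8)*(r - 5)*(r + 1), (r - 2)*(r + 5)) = 1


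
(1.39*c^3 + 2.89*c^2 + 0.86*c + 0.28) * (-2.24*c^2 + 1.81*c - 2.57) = -3.1136*c^5 - 3.9577*c^4 - 0.267799999999999*c^3 - 6.4979*c^2 - 1.7034*c - 0.7196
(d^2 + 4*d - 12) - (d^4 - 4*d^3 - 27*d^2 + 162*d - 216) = -d^4 + 4*d^3 + 28*d^2 - 158*d + 204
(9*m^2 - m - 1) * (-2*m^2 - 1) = -18*m^4 + 2*m^3 - 7*m^2 + m + 1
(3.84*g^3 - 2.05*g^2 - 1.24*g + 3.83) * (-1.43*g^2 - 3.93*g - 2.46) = -5.4912*g^5 - 12.1597*g^4 + 0.383300000000001*g^3 + 4.4393*g^2 - 12.0015*g - 9.4218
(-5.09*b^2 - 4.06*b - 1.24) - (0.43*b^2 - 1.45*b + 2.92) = -5.52*b^2 - 2.61*b - 4.16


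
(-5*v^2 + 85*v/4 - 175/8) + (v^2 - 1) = -4*v^2 + 85*v/4 - 183/8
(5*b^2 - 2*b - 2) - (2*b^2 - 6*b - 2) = 3*b^2 + 4*b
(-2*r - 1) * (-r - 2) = 2*r^2 + 5*r + 2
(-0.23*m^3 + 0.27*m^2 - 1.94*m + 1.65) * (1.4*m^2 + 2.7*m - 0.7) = -0.322*m^5 - 0.243*m^4 - 1.826*m^3 - 3.117*m^2 + 5.813*m - 1.155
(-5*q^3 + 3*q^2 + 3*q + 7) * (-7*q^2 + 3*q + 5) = 35*q^5 - 36*q^4 - 37*q^3 - 25*q^2 + 36*q + 35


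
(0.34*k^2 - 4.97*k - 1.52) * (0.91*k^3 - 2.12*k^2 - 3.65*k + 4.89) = 0.3094*k^5 - 5.2435*k^4 + 7.9122*k^3 + 23.0255*k^2 - 18.7553*k - 7.4328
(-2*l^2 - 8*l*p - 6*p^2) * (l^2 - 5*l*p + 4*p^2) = -2*l^4 + 2*l^3*p + 26*l^2*p^2 - 2*l*p^3 - 24*p^4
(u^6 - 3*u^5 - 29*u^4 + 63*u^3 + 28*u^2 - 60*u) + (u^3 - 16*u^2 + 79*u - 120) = u^6 - 3*u^5 - 29*u^4 + 64*u^3 + 12*u^2 + 19*u - 120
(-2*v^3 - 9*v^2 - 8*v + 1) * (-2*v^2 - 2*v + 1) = 4*v^5 + 22*v^4 + 32*v^3 + 5*v^2 - 10*v + 1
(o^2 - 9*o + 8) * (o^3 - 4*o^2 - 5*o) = o^5 - 13*o^4 + 39*o^3 + 13*o^2 - 40*o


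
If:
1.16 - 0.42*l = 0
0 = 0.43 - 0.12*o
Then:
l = 2.76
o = 3.58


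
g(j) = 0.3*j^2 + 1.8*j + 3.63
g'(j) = 0.6*j + 1.8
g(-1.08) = 2.04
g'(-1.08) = 1.15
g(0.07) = 3.76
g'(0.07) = 1.84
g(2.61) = 10.37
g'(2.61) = 3.37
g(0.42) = 4.44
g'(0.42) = 2.05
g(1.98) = 8.37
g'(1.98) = 2.99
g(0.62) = 4.86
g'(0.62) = 2.17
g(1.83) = 7.93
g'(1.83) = 2.90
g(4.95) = 19.89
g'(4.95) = 4.77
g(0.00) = 3.63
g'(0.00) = 1.80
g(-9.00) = 11.73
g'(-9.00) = -3.60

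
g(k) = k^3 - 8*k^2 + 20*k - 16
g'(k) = 3*k^2 - 16*k + 20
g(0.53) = -7.50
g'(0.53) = 12.36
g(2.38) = -0.23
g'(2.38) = -1.09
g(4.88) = 7.30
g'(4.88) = 13.36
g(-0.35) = -24.02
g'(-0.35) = 25.97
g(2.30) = -0.15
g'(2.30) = -0.93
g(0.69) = -5.68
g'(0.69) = 10.39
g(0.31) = -10.54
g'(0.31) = 15.33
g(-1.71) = -78.59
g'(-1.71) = 56.13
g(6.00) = 32.00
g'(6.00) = 32.00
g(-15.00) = -5491.00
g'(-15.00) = 935.00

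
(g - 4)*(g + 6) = g^2 + 2*g - 24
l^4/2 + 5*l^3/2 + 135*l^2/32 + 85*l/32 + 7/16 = (l/2 + 1)*(l + 1/4)*(l + 1)*(l + 7/4)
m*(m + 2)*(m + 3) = m^3 + 5*m^2 + 6*m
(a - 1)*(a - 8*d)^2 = a^3 - 16*a^2*d - a^2 + 64*a*d^2 + 16*a*d - 64*d^2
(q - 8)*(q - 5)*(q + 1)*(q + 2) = q^4 - 10*q^3 + 3*q^2 + 94*q + 80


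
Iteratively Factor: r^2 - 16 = (r - 4)*(r + 4)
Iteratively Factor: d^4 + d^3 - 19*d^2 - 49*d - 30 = (d - 5)*(d^3 + 6*d^2 + 11*d + 6) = (d - 5)*(d + 3)*(d^2 + 3*d + 2) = (d - 5)*(d + 1)*(d + 3)*(d + 2)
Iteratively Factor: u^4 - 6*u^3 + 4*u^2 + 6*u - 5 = (u + 1)*(u^3 - 7*u^2 + 11*u - 5) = (u - 1)*(u + 1)*(u^2 - 6*u + 5) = (u - 5)*(u - 1)*(u + 1)*(u - 1)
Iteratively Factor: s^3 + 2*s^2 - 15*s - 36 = (s + 3)*(s^2 - s - 12) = (s - 4)*(s + 3)*(s + 3)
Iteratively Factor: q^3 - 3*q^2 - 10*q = (q - 5)*(q^2 + 2*q) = (q - 5)*(q + 2)*(q)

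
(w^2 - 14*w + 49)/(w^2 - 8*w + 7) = (w - 7)/(w - 1)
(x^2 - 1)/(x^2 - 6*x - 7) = (x - 1)/(x - 7)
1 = 1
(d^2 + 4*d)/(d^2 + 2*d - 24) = d*(d + 4)/(d^2 + 2*d - 24)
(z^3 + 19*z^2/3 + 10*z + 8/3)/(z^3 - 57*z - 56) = (3*z^3 + 19*z^2 + 30*z + 8)/(3*(z^3 - 57*z - 56))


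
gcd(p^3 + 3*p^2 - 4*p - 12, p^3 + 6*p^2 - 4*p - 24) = p^2 - 4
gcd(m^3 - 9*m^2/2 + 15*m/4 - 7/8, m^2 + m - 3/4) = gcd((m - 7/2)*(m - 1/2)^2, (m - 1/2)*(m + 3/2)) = m - 1/2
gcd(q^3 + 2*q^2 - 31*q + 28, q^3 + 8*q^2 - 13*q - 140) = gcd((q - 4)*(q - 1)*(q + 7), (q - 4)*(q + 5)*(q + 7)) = q^2 + 3*q - 28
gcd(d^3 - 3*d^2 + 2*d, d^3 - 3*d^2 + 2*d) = d^3 - 3*d^2 + 2*d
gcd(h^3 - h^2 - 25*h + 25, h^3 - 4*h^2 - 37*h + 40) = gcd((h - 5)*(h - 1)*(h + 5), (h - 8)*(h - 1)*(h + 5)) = h^2 + 4*h - 5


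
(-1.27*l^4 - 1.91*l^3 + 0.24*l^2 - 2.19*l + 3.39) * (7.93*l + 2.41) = -10.0711*l^5 - 18.207*l^4 - 2.6999*l^3 - 16.7883*l^2 + 21.6048*l + 8.1699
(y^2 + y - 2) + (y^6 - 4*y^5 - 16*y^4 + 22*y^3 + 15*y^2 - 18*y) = y^6 - 4*y^5 - 16*y^4 + 22*y^3 + 16*y^2 - 17*y - 2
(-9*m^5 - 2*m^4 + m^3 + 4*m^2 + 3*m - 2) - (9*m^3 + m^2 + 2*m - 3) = -9*m^5 - 2*m^4 - 8*m^3 + 3*m^2 + m + 1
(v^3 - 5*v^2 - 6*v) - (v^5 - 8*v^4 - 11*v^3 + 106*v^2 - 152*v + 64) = -v^5 + 8*v^4 + 12*v^3 - 111*v^2 + 146*v - 64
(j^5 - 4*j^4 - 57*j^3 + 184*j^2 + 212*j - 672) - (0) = j^5 - 4*j^4 - 57*j^3 + 184*j^2 + 212*j - 672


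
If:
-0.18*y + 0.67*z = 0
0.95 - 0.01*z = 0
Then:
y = 353.61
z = 95.00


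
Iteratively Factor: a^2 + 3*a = (a)*(a + 3)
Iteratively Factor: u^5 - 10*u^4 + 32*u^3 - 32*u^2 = (u - 4)*(u^4 - 6*u^3 + 8*u^2) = (u - 4)*(u - 2)*(u^3 - 4*u^2) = (u - 4)^2*(u - 2)*(u^2) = u*(u - 4)^2*(u - 2)*(u)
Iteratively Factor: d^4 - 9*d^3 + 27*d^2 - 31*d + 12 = (d - 4)*(d^3 - 5*d^2 + 7*d - 3) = (d - 4)*(d - 1)*(d^2 - 4*d + 3) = (d - 4)*(d - 3)*(d - 1)*(d - 1)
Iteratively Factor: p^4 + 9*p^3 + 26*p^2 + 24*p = (p + 2)*(p^3 + 7*p^2 + 12*p) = (p + 2)*(p + 4)*(p^2 + 3*p) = (p + 2)*(p + 3)*(p + 4)*(p)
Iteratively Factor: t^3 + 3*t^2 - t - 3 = (t + 3)*(t^2 - 1) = (t - 1)*(t + 3)*(t + 1)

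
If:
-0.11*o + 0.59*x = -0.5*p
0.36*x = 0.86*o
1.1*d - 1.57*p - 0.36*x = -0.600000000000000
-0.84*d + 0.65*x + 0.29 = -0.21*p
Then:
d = 0.09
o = -0.22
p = 0.56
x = -0.52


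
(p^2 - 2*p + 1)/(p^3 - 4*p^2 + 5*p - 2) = 1/(p - 2)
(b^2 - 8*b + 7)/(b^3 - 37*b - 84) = (b - 1)/(b^2 + 7*b + 12)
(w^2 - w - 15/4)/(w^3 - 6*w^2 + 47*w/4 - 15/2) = (2*w + 3)/(2*w^2 - 7*w + 6)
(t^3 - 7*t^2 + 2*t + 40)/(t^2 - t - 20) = (t^2 - 2*t - 8)/(t + 4)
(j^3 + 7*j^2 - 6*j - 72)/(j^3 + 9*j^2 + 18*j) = (j^2 + j - 12)/(j*(j + 3))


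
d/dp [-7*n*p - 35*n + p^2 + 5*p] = -7*n + 2*p + 5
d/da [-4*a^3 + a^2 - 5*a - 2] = -12*a^2 + 2*a - 5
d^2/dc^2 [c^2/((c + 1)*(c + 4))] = 2*(-5*c^3 - 12*c^2 + 16)/(c^6 + 15*c^5 + 87*c^4 + 245*c^3 + 348*c^2 + 240*c + 64)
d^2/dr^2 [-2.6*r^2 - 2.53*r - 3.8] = -5.20000000000000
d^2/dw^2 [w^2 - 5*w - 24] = 2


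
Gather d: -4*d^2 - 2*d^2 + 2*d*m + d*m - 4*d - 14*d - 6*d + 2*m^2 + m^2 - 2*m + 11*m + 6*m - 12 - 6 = -6*d^2 + d*(3*m - 24) + 3*m^2 + 15*m - 18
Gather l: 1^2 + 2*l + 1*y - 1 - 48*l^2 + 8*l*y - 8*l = -48*l^2 + l*(8*y - 6) + y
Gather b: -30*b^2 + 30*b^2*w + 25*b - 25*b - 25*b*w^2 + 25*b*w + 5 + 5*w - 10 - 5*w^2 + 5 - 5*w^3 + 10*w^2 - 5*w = b^2*(30*w - 30) + b*(-25*w^2 + 25*w) - 5*w^3 + 5*w^2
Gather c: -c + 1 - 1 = -c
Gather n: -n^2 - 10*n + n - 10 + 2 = -n^2 - 9*n - 8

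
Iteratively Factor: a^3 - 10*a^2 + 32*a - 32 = (a - 4)*(a^2 - 6*a + 8) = (a - 4)^2*(a - 2)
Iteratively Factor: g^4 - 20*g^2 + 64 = (g - 2)*(g^3 + 2*g^2 - 16*g - 32) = (g - 4)*(g - 2)*(g^2 + 6*g + 8) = (g - 4)*(g - 2)*(g + 2)*(g + 4)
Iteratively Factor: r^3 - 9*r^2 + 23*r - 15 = (r - 3)*(r^2 - 6*r + 5) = (r - 3)*(r - 1)*(r - 5)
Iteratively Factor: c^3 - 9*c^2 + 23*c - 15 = (c - 5)*(c^2 - 4*c + 3) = (c - 5)*(c - 3)*(c - 1)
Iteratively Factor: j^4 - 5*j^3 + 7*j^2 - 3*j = (j)*(j^3 - 5*j^2 + 7*j - 3) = j*(j - 1)*(j^2 - 4*j + 3) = j*(j - 1)^2*(j - 3)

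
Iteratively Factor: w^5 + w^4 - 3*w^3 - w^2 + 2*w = (w - 1)*(w^4 + 2*w^3 - w^2 - 2*w) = (w - 1)^2*(w^3 + 3*w^2 + 2*w) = (w - 1)^2*(w + 1)*(w^2 + 2*w) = (w - 1)^2*(w + 1)*(w + 2)*(w)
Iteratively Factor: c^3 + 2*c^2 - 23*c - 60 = (c + 4)*(c^2 - 2*c - 15) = (c - 5)*(c + 4)*(c + 3)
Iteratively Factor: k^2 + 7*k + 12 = (k + 3)*(k + 4)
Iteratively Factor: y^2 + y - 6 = (y + 3)*(y - 2)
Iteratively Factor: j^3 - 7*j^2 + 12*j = (j - 3)*(j^2 - 4*j) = j*(j - 3)*(j - 4)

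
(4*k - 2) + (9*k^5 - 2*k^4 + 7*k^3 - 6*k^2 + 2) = 9*k^5 - 2*k^4 + 7*k^3 - 6*k^2 + 4*k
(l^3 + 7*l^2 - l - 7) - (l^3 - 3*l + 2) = 7*l^2 + 2*l - 9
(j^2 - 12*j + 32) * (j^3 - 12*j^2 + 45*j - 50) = j^5 - 24*j^4 + 221*j^3 - 974*j^2 + 2040*j - 1600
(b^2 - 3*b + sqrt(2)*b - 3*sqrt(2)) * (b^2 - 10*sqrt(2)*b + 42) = b^4 - 9*sqrt(2)*b^3 - 3*b^3 + 22*b^2 + 27*sqrt(2)*b^2 - 66*b + 42*sqrt(2)*b - 126*sqrt(2)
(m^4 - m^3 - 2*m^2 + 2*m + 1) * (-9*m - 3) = -9*m^5 + 6*m^4 + 21*m^3 - 12*m^2 - 15*m - 3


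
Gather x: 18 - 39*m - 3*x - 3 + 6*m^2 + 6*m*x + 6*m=6*m^2 - 33*m + x*(6*m - 3) + 15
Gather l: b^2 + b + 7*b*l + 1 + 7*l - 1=b^2 + b + l*(7*b + 7)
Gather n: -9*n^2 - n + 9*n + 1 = -9*n^2 + 8*n + 1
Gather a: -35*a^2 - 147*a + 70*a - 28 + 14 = -35*a^2 - 77*a - 14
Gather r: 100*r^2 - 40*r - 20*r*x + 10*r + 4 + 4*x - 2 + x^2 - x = 100*r^2 + r*(-20*x - 30) + x^2 + 3*x + 2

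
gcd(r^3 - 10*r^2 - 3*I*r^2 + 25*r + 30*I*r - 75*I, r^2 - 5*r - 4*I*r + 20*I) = r - 5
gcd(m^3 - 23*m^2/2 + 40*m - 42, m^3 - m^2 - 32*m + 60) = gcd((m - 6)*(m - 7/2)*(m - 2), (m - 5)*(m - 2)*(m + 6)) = m - 2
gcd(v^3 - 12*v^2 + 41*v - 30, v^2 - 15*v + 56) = 1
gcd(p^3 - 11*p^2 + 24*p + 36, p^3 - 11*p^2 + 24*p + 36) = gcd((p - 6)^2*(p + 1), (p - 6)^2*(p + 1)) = p^3 - 11*p^2 + 24*p + 36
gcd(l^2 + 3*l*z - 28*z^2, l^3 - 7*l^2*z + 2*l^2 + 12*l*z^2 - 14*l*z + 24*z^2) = -l + 4*z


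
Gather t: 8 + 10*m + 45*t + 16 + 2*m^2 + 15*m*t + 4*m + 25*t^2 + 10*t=2*m^2 + 14*m + 25*t^2 + t*(15*m + 55) + 24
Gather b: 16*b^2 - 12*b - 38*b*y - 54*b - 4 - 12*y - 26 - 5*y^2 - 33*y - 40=16*b^2 + b*(-38*y - 66) - 5*y^2 - 45*y - 70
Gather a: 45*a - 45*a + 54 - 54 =0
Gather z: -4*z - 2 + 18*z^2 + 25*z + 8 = 18*z^2 + 21*z + 6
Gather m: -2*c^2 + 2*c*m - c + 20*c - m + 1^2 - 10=-2*c^2 + 19*c + m*(2*c - 1) - 9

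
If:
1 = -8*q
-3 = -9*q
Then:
No Solution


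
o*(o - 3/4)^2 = o^3 - 3*o^2/2 + 9*o/16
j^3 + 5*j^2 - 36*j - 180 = (j - 6)*(j + 5)*(j + 6)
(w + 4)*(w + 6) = w^2 + 10*w + 24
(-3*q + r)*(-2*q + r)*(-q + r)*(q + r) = -6*q^4 + 5*q^3*r + 5*q^2*r^2 - 5*q*r^3 + r^4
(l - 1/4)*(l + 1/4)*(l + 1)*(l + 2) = l^4 + 3*l^3 + 31*l^2/16 - 3*l/16 - 1/8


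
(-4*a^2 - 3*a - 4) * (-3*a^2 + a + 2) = 12*a^4 + 5*a^3 + a^2 - 10*a - 8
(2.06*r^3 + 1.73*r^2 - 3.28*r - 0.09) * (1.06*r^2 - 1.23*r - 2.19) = 2.1836*r^5 - 0.7*r^4 - 10.1161*r^3 + 0.1503*r^2 + 7.2939*r + 0.1971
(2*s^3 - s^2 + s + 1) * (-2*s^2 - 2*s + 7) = -4*s^5 - 2*s^4 + 14*s^3 - 11*s^2 + 5*s + 7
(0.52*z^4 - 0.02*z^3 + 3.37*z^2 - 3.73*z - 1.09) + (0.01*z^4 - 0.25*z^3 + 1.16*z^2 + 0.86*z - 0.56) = 0.53*z^4 - 0.27*z^3 + 4.53*z^2 - 2.87*z - 1.65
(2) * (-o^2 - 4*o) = -2*o^2 - 8*o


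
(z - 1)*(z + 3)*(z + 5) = z^3 + 7*z^2 + 7*z - 15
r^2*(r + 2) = r^3 + 2*r^2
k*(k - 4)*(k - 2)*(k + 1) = k^4 - 5*k^3 + 2*k^2 + 8*k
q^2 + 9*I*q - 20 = (q + 4*I)*(q + 5*I)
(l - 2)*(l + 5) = l^2 + 3*l - 10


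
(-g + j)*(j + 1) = -g*j - g + j^2 + j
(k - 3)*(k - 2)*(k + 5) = k^3 - 19*k + 30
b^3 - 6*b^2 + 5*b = b*(b - 5)*(b - 1)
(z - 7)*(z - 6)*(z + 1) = z^3 - 12*z^2 + 29*z + 42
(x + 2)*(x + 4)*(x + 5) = x^3 + 11*x^2 + 38*x + 40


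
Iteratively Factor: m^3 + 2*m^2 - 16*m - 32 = (m + 4)*(m^2 - 2*m - 8) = (m - 4)*(m + 4)*(m + 2)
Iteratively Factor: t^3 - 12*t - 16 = (t + 2)*(t^2 - 2*t - 8) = (t - 4)*(t + 2)*(t + 2)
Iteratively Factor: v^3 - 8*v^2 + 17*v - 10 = (v - 5)*(v^2 - 3*v + 2) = (v - 5)*(v - 1)*(v - 2)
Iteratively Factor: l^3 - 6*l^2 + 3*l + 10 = (l - 5)*(l^2 - l - 2) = (l - 5)*(l + 1)*(l - 2)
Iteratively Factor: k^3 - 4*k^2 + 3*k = (k - 3)*(k^2 - k) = (k - 3)*(k - 1)*(k)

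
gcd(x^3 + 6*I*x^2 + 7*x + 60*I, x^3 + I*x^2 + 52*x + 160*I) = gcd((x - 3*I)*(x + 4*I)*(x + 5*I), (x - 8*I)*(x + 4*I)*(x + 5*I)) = x^2 + 9*I*x - 20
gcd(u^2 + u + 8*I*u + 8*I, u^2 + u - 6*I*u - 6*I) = u + 1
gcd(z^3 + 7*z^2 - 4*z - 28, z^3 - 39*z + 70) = z^2 + 5*z - 14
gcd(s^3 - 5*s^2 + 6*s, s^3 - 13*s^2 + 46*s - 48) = s^2 - 5*s + 6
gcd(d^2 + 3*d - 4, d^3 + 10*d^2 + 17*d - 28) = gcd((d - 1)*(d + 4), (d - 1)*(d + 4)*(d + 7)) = d^2 + 3*d - 4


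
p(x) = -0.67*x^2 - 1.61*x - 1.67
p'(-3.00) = 2.41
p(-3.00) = -2.87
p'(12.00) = -17.69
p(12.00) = -117.47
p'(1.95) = -4.22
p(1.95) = -7.36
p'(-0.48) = -0.97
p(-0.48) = -1.05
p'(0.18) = -1.85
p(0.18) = -1.98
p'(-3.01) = 2.42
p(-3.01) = -2.89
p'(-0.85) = -0.47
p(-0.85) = -0.79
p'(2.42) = -4.85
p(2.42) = -9.49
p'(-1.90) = 0.94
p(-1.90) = -1.03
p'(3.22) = -5.92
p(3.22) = -13.80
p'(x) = -1.34*x - 1.61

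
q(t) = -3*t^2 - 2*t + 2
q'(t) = -6*t - 2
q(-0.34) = 2.33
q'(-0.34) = 0.04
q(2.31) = -18.63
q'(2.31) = -15.86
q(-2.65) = -13.77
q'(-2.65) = 13.90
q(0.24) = 1.35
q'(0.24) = -3.44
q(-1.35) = -0.77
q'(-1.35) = 6.10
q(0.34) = 0.97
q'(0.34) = -4.04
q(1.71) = -10.19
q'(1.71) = -12.26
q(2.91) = -29.22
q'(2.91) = -19.46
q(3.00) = -31.00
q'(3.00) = -20.00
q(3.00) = -31.00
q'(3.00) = -20.00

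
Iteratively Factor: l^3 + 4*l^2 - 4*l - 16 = (l + 2)*(l^2 + 2*l - 8) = (l - 2)*(l + 2)*(l + 4)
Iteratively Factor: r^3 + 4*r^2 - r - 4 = (r + 4)*(r^2 - 1) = (r - 1)*(r + 4)*(r + 1)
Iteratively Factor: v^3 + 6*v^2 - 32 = (v + 4)*(v^2 + 2*v - 8) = (v + 4)^2*(v - 2)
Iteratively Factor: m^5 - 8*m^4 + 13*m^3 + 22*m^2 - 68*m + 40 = (m - 1)*(m^4 - 7*m^3 + 6*m^2 + 28*m - 40) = (m - 1)*(m + 2)*(m^3 - 9*m^2 + 24*m - 20) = (m - 2)*(m - 1)*(m + 2)*(m^2 - 7*m + 10) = (m - 2)^2*(m - 1)*(m + 2)*(m - 5)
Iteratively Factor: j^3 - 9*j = (j)*(j^2 - 9) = j*(j - 3)*(j + 3)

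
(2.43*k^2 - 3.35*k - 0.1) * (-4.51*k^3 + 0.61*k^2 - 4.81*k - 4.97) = -10.9593*k^5 + 16.5908*k^4 - 13.2808*k^3 + 3.9754*k^2 + 17.1305*k + 0.497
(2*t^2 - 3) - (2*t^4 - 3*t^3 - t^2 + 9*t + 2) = -2*t^4 + 3*t^3 + 3*t^2 - 9*t - 5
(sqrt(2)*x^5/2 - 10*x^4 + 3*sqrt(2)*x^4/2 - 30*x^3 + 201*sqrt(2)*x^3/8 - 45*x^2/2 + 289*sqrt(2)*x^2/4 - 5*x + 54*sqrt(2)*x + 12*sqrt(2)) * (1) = sqrt(2)*x^5/2 - 10*x^4 + 3*sqrt(2)*x^4/2 - 30*x^3 + 201*sqrt(2)*x^3/8 - 45*x^2/2 + 289*sqrt(2)*x^2/4 - 5*x + 54*sqrt(2)*x + 12*sqrt(2)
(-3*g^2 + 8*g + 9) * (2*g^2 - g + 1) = -6*g^4 + 19*g^3 + 7*g^2 - g + 9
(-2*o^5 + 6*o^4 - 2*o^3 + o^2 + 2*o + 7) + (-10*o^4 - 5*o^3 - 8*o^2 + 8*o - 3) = -2*o^5 - 4*o^4 - 7*o^3 - 7*o^2 + 10*o + 4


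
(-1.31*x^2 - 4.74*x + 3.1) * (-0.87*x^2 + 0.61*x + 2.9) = 1.1397*x^4 + 3.3247*x^3 - 9.3874*x^2 - 11.855*x + 8.99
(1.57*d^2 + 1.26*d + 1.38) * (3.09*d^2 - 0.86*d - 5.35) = 4.8513*d^4 + 2.5432*d^3 - 5.2189*d^2 - 7.9278*d - 7.383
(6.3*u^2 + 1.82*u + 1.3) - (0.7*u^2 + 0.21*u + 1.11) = 5.6*u^2 + 1.61*u + 0.19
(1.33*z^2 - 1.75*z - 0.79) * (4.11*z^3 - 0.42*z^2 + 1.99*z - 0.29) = 5.4663*z^5 - 7.7511*z^4 + 0.134799999999999*z^3 - 3.5364*z^2 - 1.0646*z + 0.2291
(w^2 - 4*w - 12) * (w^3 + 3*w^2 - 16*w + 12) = w^5 - w^4 - 40*w^3 + 40*w^2 + 144*w - 144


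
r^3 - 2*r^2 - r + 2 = (r - 2)*(r - 1)*(r + 1)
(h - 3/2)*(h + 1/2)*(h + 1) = h^3 - 7*h/4 - 3/4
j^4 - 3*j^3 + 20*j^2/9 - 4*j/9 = j*(j - 2)*(j - 2/3)*(j - 1/3)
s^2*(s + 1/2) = s^3 + s^2/2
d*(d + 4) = d^2 + 4*d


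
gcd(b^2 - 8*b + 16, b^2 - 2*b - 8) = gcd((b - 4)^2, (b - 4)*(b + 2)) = b - 4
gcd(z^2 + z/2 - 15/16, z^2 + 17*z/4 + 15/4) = z + 5/4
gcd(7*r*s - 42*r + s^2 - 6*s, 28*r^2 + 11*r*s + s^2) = 7*r + s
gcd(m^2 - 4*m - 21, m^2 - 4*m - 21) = m^2 - 4*m - 21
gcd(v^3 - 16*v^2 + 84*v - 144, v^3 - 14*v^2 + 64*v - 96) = v^2 - 10*v + 24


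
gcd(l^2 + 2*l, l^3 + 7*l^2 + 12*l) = l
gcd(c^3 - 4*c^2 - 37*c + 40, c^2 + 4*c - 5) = c^2 + 4*c - 5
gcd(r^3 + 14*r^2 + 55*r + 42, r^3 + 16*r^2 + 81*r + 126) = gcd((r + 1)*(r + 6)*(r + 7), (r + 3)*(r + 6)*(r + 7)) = r^2 + 13*r + 42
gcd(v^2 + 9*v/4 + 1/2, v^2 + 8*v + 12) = v + 2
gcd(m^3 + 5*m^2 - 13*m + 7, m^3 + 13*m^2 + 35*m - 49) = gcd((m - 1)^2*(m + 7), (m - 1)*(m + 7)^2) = m^2 + 6*m - 7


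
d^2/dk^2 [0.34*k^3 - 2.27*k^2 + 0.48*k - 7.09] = 2.04*k - 4.54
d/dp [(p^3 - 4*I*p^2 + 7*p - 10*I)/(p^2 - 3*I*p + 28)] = (p^4 - 6*I*p^3 + 65*p^2 - 204*I*p + 226)/(p^4 - 6*I*p^3 + 47*p^2 - 168*I*p + 784)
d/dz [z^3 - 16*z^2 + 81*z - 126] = 3*z^2 - 32*z + 81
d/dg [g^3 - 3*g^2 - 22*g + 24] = 3*g^2 - 6*g - 22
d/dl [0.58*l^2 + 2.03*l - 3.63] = 1.16*l + 2.03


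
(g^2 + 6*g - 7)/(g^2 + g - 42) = (g - 1)/(g - 6)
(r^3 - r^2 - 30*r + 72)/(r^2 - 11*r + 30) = (r^3 - r^2 - 30*r + 72)/(r^2 - 11*r + 30)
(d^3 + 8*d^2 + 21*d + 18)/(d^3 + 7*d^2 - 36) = (d^2 + 5*d + 6)/(d^2 + 4*d - 12)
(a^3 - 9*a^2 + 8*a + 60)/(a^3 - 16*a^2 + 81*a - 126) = (a^2 - 3*a - 10)/(a^2 - 10*a + 21)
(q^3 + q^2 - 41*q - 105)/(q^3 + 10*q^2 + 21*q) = (q^2 - 2*q - 35)/(q*(q + 7))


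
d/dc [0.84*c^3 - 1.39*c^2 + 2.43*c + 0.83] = 2.52*c^2 - 2.78*c + 2.43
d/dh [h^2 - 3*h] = 2*h - 3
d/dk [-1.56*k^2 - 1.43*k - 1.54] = -3.12*k - 1.43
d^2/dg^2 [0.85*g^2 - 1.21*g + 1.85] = 1.70000000000000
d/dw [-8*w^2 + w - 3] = 1 - 16*w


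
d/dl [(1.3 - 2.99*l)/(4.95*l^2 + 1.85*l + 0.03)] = (14.8005*l^2 - 12.87*l - 2.4947)/(24.5025*l^4 + 18.315*l^3 + 3.7195*l^2 + 0.111*l + 0.0009)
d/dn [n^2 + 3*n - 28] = 2*n + 3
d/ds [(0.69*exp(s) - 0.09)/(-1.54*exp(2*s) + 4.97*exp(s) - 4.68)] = (1.0626*exp(2*s) - 0.2772*exp(s) - 2.7819)*exp(s)/(2.3716*exp(4*s) - 15.3076*exp(3*s) + 39.1153*exp(2*s) - 46.5192*exp(s) + 21.9024)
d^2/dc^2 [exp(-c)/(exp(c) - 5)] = ((exp(c) - 5)^2 + (exp(c) - 5)*exp(c) + 2*exp(2*c))*exp(-c)/(exp(c) - 5)^3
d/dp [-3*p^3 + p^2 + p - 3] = -9*p^2 + 2*p + 1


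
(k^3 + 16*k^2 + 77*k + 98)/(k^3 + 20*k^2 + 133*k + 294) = (k + 2)/(k + 6)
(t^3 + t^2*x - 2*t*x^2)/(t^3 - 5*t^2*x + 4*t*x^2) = (-t - 2*x)/(-t + 4*x)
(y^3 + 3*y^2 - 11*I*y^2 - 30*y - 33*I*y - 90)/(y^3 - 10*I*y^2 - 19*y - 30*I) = (y + 3)/(y + I)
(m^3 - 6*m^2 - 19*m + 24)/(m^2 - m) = m - 5 - 24/m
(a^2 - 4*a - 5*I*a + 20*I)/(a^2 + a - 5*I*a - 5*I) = (a - 4)/(a + 1)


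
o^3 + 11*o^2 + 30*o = o*(o + 5)*(o + 6)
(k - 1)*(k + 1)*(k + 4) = k^3 + 4*k^2 - k - 4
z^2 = z^2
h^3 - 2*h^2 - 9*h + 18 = (h - 3)*(h - 2)*(h + 3)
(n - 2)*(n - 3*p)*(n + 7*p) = n^3 + 4*n^2*p - 2*n^2 - 21*n*p^2 - 8*n*p + 42*p^2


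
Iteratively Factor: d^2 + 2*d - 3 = (d - 1)*(d + 3)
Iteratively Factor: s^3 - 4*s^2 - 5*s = (s + 1)*(s^2 - 5*s) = s*(s + 1)*(s - 5)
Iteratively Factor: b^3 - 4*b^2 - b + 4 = (b - 1)*(b^2 - 3*b - 4) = (b - 4)*(b - 1)*(b + 1)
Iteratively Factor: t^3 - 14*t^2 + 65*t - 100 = (t - 5)*(t^2 - 9*t + 20) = (t - 5)*(t - 4)*(t - 5)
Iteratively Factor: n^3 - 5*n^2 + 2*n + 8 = (n + 1)*(n^2 - 6*n + 8) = (n - 2)*(n + 1)*(n - 4)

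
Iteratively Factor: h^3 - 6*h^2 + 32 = (h - 4)*(h^2 - 2*h - 8) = (h - 4)^2*(h + 2)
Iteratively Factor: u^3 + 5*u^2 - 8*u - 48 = (u - 3)*(u^2 + 8*u + 16) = (u - 3)*(u + 4)*(u + 4)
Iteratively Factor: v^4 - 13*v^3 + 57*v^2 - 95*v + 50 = (v - 5)*(v^3 - 8*v^2 + 17*v - 10) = (v - 5)*(v - 1)*(v^2 - 7*v + 10) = (v - 5)*(v - 2)*(v - 1)*(v - 5)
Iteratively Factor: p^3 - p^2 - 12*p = (p + 3)*(p^2 - 4*p) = p*(p + 3)*(p - 4)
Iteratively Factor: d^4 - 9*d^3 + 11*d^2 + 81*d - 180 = (d - 3)*(d^3 - 6*d^2 - 7*d + 60) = (d - 5)*(d - 3)*(d^2 - d - 12) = (d - 5)*(d - 3)*(d + 3)*(d - 4)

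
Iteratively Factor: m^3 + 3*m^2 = (m + 3)*(m^2) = m*(m + 3)*(m)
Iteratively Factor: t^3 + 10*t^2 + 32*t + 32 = (t + 4)*(t^2 + 6*t + 8) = (t + 2)*(t + 4)*(t + 4)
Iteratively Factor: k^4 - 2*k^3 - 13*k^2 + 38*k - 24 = (k + 4)*(k^3 - 6*k^2 + 11*k - 6) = (k - 1)*(k + 4)*(k^2 - 5*k + 6) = (k - 2)*(k - 1)*(k + 4)*(k - 3)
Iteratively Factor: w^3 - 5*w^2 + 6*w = (w - 2)*(w^2 - 3*w) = w*(w - 2)*(w - 3)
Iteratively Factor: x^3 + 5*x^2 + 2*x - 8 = (x - 1)*(x^2 + 6*x + 8) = (x - 1)*(x + 2)*(x + 4)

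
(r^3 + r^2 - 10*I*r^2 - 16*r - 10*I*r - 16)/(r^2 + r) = r - 10*I - 16/r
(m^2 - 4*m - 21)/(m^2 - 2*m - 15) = (m - 7)/(m - 5)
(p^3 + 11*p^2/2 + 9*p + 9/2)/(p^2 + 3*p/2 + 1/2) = (2*p^2 + 9*p + 9)/(2*p + 1)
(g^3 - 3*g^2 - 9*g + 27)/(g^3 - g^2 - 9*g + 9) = (g - 3)/(g - 1)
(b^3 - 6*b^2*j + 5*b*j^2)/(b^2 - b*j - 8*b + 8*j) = b*(b - 5*j)/(b - 8)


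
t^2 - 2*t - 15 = (t - 5)*(t + 3)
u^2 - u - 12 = (u - 4)*(u + 3)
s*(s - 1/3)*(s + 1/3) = s^3 - s/9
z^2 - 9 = (z - 3)*(z + 3)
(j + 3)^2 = j^2 + 6*j + 9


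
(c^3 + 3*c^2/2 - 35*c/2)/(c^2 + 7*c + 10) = c*(2*c - 7)/(2*(c + 2))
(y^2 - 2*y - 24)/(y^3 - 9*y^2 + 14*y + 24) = (y + 4)/(y^2 - 3*y - 4)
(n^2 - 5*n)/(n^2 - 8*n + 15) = n/(n - 3)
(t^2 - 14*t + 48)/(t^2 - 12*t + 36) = (t - 8)/(t - 6)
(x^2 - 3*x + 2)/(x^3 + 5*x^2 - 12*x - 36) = (x^2 - 3*x + 2)/(x^3 + 5*x^2 - 12*x - 36)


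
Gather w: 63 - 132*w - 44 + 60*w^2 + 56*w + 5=60*w^2 - 76*w + 24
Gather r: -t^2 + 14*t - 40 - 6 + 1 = -t^2 + 14*t - 45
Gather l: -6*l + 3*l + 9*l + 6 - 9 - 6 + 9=6*l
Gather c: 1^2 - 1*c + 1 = 2 - c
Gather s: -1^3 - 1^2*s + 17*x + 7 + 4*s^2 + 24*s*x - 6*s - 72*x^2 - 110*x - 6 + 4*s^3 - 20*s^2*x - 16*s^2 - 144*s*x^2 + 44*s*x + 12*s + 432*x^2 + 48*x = 4*s^3 + s^2*(-20*x - 12) + s*(-144*x^2 + 68*x + 5) + 360*x^2 - 45*x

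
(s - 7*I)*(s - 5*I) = s^2 - 12*I*s - 35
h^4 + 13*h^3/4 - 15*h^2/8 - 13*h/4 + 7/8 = (h - 1)*(h - 1/4)*(h + 1)*(h + 7/2)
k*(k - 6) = k^2 - 6*k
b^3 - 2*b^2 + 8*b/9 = b*(b - 4/3)*(b - 2/3)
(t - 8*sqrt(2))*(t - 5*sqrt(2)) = t^2 - 13*sqrt(2)*t + 80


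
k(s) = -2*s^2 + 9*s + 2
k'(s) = 9 - 4*s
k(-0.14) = 0.70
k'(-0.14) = 9.56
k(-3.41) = -51.95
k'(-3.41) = 22.64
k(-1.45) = -15.26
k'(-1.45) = 14.80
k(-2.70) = -36.88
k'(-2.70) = 19.80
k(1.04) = 9.20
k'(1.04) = 4.84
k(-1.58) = -17.21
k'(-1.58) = 15.32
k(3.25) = 10.12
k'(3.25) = -4.00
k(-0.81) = -6.60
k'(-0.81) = 12.24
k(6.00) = -16.00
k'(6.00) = -15.00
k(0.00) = 2.00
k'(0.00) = 9.00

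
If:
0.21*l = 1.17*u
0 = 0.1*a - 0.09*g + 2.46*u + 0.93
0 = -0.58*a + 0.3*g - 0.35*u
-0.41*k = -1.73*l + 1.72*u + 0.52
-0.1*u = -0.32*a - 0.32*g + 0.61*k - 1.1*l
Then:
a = -3.77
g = -7.88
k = -11.18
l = -2.86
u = -0.51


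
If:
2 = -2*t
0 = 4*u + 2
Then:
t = -1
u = -1/2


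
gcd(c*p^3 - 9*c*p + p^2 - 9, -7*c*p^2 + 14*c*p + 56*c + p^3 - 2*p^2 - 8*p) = 1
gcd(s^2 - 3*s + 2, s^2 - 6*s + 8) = s - 2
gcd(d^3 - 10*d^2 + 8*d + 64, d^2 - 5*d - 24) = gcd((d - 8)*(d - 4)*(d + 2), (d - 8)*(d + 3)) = d - 8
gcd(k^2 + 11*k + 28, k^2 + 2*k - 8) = k + 4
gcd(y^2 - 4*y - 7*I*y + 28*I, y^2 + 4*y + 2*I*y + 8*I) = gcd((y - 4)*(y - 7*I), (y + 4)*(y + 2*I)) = 1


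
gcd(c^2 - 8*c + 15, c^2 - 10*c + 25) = c - 5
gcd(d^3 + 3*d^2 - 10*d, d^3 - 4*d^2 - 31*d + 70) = d^2 + 3*d - 10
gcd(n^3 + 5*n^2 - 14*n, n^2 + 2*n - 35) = n + 7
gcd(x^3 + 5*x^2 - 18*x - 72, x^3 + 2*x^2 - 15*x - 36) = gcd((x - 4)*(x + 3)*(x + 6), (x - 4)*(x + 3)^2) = x^2 - x - 12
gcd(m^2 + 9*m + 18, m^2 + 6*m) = m + 6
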